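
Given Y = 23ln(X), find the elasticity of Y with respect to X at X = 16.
Elasticity = 1/ln(16) ≈ 0.3607

Elasticity = (dY/dX) · (X/Y)

dY/dX = 23/X
At X = 16: dY/dX = 23/16, Y = 23·ln(16)

Elasticity = (23/16) · (16 / (23·ln(16))) = 1/ln(16) ≈ 0.3607

Interpretation: for a small percentage change in X, the percentage change in Y is approximately 0.36 times as large.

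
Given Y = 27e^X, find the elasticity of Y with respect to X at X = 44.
Elasticity = 44

Elasticity = (dY/dX) · (X/Y)

dY/dX = 27·e^X
At X = 44: dY/dX = 27·e^44, Y = 27·e^44

Elasticity = (27·e^44) · (44 / (27·e^44)) = 44

Interpretation: for a small percentage change in X, the percentage change in Y is approximately 44.00 times as large.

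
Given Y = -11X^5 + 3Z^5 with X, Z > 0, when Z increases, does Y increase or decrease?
Y increases

Taking the partial derivative:
∂Y/∂Z = 15Z^4

∂Y/∂Z = 15Z^4 > 0 (assuming positive values)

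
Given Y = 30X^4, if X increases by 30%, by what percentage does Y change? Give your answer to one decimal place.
185.6%

For Y = 30X^4:
If X → X(1 + 0.3)
Then Y → Y · (1 + 0.3)^4
     = Y · 2.8561

Percentage change = ((1 + 0.3)^4 − 1) × 100% ≈ 185.6%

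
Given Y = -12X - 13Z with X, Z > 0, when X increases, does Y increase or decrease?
Y decreases

Taking the partial derivative:
∂Y/∂X = -12

∂Y/∂X = -12 < 0 (assuming positive values)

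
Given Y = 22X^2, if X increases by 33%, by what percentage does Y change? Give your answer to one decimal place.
76.9%

For Y = 22X^2:
If X → X(1 + 0.33)
Then Y → Y · (1 + 0.33)^2
     = Y · 1.7689

Percentage change = ((1 + 0.33)^2 − 1) × 100% ≈ 76.9%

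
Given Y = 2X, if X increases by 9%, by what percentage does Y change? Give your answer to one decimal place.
9.0%

For Y = 2X:
If X → X(1 + 0.09)
Then Y → Y · (1 + 0.09)^1
     = Y · 1.0900

Percentage change = ((1 + 0.09)^1 − 1) × 100% = 9.0%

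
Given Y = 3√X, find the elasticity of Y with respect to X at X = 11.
Elasticity = 1/2

Elasticity = (dY/dX) · (X/Y)

dY/dX = 3/(2·√X)
At X = 11: dY/dX = 3·√11/22, Y = 3·√11

Elasticity = (3·√11/22) · (11 / (3·√11)) = 1/2

Interpretation: for a small percentage change in X, the percentage change in Y is approximately 0.50 times as large.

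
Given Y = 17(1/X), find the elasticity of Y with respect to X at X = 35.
Elasticity = -1

Elasticity = (dY/dX) · (X/Y)

dY/dX = -17/X²
At X = 35: dY/dX = -17/1225, Y = 17/35

Elasticity = (-17/1225) · (35 / (17/35)) = -1

Interpretation: for a small percentage change in X, the percentage change in Y is approximately -1.00 times as large.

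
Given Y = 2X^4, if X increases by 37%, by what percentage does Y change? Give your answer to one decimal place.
252.3%

For Y = 2X^4:
If X → X(1 + 0.37)
Then Y → Y · (1 + 0.37)^4
     ≈ Y · 3.5228

Percentage change = ((1 + 0.37)^4 − 1) × 100% ≈ 252.3%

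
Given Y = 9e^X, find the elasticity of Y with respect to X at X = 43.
Elasticity = 43

Elasticity = (dY/dX) · (X/Y)

dY/dX = 9·e^X
At X = 43: dY/dX = 9·e^43, Y = 9·e^43

Elasticity = (9·e^43) · (43 / (9·e^43)) = 43

Interpretation: for a small percentage change in X, the percentage change in Y is approximately 43.00 times as large.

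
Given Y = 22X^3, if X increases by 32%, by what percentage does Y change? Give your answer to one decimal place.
130.0%

For Y = 22X^3:
If X → X(1 + 0.32)
Then Y → Y · (1 + 0.32)^3
     ≈ Y · 2.3000

Percentage change = ((1 + 0.32)^3 − 1) × 100% ≈ 130.0%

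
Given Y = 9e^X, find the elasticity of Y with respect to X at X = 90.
Elasticity = 90

Elasticity = (dY/dX) · (X/Y)

dY/dX = 9·e^X
At X = 90: dY/dX = 9·e^90, Y = 9·e^90

Elasticity = (9·e^90) · (90 / (9·e^90)) = 90

Interpretation: for a small percentage change in X, the percentage change in Y is approximately 90.00 times as large.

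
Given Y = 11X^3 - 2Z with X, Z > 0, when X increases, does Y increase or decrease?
Y increases

Taking the partial derivative:
∂Y/∂X = 33X^2

∂Y/∂X = 33X^2 > 0 (assuming positive values)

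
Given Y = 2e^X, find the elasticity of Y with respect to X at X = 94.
Elasticity = 94

Elasticity = (dY/dX) · (X/Y)

dY/dX = 2·e^X
At X = 94: dY/dX = 2·e^94, Y = 2·e^94

Elasticity = (2·e^94) · (94 / (2·e^94)) = 94

Interpretation: for a small percentage change in X, the percentage change in Y is approximately 94.00 times as large.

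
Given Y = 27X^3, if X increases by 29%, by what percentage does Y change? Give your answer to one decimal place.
114.7%

For Y = 27X^3:
If X → X(1 + 0.29)
Then Y → Y · (1 + 0.29)^3
     ≈ Y · 2.1467

Percentage change = ((1 + 0.29)^3 − 1) × 100% ≈ 114.7%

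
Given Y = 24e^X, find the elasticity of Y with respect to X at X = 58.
Elasticity = 58

Elasticity = (dY/dX) · (X/Y)

dY/dX = 24·e^X
At X = 58: dY/dX = 24·e^58, Y = 24·e^58

Elasticity = (24·e^58) · (58 / (24·e^58)) = 58

Interpretation: for a small percentage change in X, the percentage change in Y is approximately 58.00 times as large.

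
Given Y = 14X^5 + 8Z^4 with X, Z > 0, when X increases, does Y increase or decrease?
Y increases

Taking the partial derivative:
∂Y/∂X = 70X^4

∂Y/∂X = 70X^4 > 0 (assuming positive values)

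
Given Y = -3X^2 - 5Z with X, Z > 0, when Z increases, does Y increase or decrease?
Y decreases

Taking the partial derivative:
∂Y/∂Z = -5

∂Y/∂Z = -5 < 0 (assuming positive values)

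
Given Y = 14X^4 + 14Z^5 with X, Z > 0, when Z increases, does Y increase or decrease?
Y increases

Taking the partial derivative:
∂Y/∂Z = 70Z^4

∂Y/∂Z = 70Z^4 > 0 (assuming positive values)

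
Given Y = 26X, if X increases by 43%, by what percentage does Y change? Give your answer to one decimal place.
43.0%

For Y = 26X:
If X → X(1 + 0.43)
Then Y → Y · (1 + 0.43)^1
     = Y · 1.4300

Percentage change = ((1 + 0.43)^1 − 1) × 100% = 43.0%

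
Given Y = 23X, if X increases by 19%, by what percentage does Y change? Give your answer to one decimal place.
19.0%

For Y = 23X:
If X → X(1 + 0.19)
Then Y → Y · (1 + 0.19)^1
     = Y · 1.1900

Percentage change = ((1 + 0.19)^1 − 1) × 100% = 19.0%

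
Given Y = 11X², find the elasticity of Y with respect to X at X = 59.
Elasticity = 2

Elasticity = (dY/dX) · (X/Y)

dY/dX = 22·X
At X = 59: dY/dX = 1298, Y = 38291

Elasticity = 1298 · (59 / 38291) = 2

Interpretation: for a small percentage change in X, the percentage change in Y is approximately 2.00 times as large.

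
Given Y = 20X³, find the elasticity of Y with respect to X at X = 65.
Elasticity = 3

Elasticity = (dY/dX) · (X/Y)

dY/dX = 60·X²
At X = 65: dY/dX = 253500, Y = 5492500

Elasticity = 253500 · (65 / 5492500) = 3

Interpretation: for a small percentage change in X, the percentage change in Y is approximately 3.00 times as large.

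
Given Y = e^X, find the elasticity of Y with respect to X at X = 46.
Elasticity = 46

Elasticity = (dY/dX) · (X/Y)

dY/dX = e^X
At X = 46: dY/dX = e^46, Y = e^46

Elasticity = (e^46) · (46 / (e^46)) = 46

Interpretation: for a small percentage change in X, the percentage change in Y is approximately 46.00 times as large.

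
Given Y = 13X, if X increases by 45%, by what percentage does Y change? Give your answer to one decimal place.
45.0%

For Y = 13X:
If X → X(1 + 0.45)
Then Y → Y · (1 + 0.45)^1
     = Y · 1.4500

Percentage change = ((1 + 0.45)^1 − 1) × 100% = 45.0%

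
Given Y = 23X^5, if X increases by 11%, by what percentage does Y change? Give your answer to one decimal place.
68.5%

For Y = 23X^5:
If X → X(1 + 0.11)
Then Y → Y · (1 + 0.11)^5
     ≈ Y · 1.6851

Percentage change = ((1 + 0.11)^5 − 1) × 100% ≈ 68.5%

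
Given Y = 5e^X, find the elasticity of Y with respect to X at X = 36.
Elasticity = 36

Elasticity = (dY/dX) · (X/Y)

dY/dX = 5·e^X
At X = 36: dY/dX = 5·e^36, Y = 5·e^36

Elasticity = (5·e^36) · (36 / (5·e^36)) = 36

Interpretation: for a small percentage change in X, the percentage change in Y is approximately 36.00 times as large.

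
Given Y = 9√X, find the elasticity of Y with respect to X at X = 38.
Elasticity = 1/2

Elasticity = (dY/dX) · (X/Y)

dY/dX = 9/(2·√X)
At X = 38: dY/dX = 9·√38/76, Y = 9·√38

Elasticity = (9·√38/76) · (38 / (9·√38)) = 1/2

Interpretation: for a small percentage change in X, the percentage change in Y is approximately 0.50 times as large.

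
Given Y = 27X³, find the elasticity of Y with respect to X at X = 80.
Elasticity = 3

Elasticity = (dY/dX) · (X/Y)

dY/dX = 81·X²
At X = 80: dY/dX = 518400, Y = 13824000

Elasticity = 518400 · (80 / 13824000) = 3

Interpretation: for a small percentage change in X, the percentage change in Y is approximately 3.00 times as large.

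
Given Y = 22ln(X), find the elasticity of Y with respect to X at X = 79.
Elasticity = 1/ln(79) ≈ 0.2289

Elasticity = (dY/dX) · (X/Y)

dY/dX = 22/X
At X = 79: dY/dX = 22/79, Y = 22·ln(79)

Elasticity = (22/79) · (79 / (22·ln(79))) = 1/ln(79) ≈ 0.2289

Interpretation: for a small percentage change in X, the percentage change in Y is approximately 0.23 times as large.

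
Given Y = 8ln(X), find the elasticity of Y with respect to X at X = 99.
Elasticity = 1/ln(99) ≈ 0.2176

Elasticity = (dY/dX) · (X/Y)

dY/dX = 8/X
At X = 99: dY/dX = 8/99, Y = 8·ln(99)

Elasticity = (8/99) · (99 / (8·ln(99))) = 1/ln(99) ≈ 0.2176

Interpretation: for a small percentage change in X, the percentage change in Y is approximately 0.22 times as large.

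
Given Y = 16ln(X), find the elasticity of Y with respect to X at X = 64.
Elasticity = 1/ln(64) ≈ 0.2404

Elasticity = (dY/dX) · (X/Y)

dY/dX = 16/X
At X = 64: dY/dX = 1/4, Y = 16·ln(64)

Elasticity = (1/4) · (64 / (16·ln(64))) = 1/ln(64) ≈ 0.2404

Interpretation: for a small percentage change in X, the percentage change in Y is approximately 0.24 times as large.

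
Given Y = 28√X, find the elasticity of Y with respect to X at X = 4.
Elasticity = 1/2

Elasticity = (dY/dX) · (X/Y)

dY/dX = 14/√X
At X = 4: dY/dX = 7, Y = 56

Elasticity = 7 · (4 / 56) = 1/2

Interpretation: for a small percentage change in X, the percentage change in Y is approximately 0.50 times as large.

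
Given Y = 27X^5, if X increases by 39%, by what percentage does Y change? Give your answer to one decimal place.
418.9%

For Y = 27X^5:
If X → X(1 + 0.39)
Then Y → Y · (1 + 0.39)^5
     ≈ Y · 5.1889

Percentage change = ((1 + 0.39)^5 − 1) × 100% ≈ 418.9%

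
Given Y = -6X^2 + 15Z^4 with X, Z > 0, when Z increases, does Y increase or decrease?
Y increases

Taking the partial derivative:
∂Y/∂Z = 60Z^3

∂Y/∂Z = 60Z^3 > 0 (assuming positive values)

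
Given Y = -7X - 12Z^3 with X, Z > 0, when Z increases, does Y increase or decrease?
Y decreases

Taking the partial derivative:
∂Y/∂Z = -36Z^2

∂Y/∂Z = -36Z^2 < 0 (assuming positive values)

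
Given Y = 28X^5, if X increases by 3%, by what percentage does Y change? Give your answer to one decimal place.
15.9%

For Y = 28X^5:
If X → X(1 + 0.03)
Then Y → Y · (1 + 0.03)^5
     ≈ Y · 1.1593

Percentage change = ((1 + 0.03)^5 − 1) × 100% ≈ 15.9%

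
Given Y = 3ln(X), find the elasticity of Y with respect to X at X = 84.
Elasticity = 1/ln(84) ≈ 0.2257

Elasticity = (dY/dX) · (X/Y)

dY/dX = 3/X
At X = 84: dY/dX = 1/28, Y = 3·ln(84)

Elasticity = (1/28) · (84 / (3·ln(84))) = 1/ln(84) ≈ 0.2257

Interpretation: for a small percentage change in X, the percentage change in Y is approximately 0.23 times as large.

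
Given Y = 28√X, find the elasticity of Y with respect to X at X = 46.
Elasticity = 1/2

Elasticity = (dY/dX) · (X/Y)

dY/dX = 14/√X
At X = 46: dY/dX = 7·√46/23, Y = 28·√46

Elasticity = (7·√46/23) · (46 / (28·√46)) = 1/2

Interpretation: for a small percentage change in X, the percentage change in Y is approximately 0.50 times as large.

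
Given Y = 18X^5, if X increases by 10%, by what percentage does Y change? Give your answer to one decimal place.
61.1%

For Y = 18X^5:
If X → X(1 + 0.1)
Then Y → Y · (1 + 0.1)^5
     ≈ Y · 1.6105

Percentage change = ((1 + 0.1)^5 − 1) × 100% ≈ 61.1%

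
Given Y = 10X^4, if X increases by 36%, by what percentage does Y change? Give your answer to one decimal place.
242.1%

For Y = 10X^4:
If X → X(1 + 0.36)
Then Y → Y · (1 + 0.36)^4
     ≈ Y · 3.4210

Percentage change = ((1 + 0.36)^4 − 1) × 100% ≈ 242.1%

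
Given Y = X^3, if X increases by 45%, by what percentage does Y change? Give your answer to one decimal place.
204.9%

For Y = X^3:
If X → X(1 + 0.45)
Then Y → Y · (1 + 0.45)^3
     ≈ Y · 3.0486

Percentage change = ((1 + 0.45)^3 − 1) × 100% ≈ 204.9%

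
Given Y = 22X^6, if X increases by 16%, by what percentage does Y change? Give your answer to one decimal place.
143.6%

For Y = 22X^6:
If X → X(1 + 0.16)
Then Y → Y · (1 + 0.16)^6
     ≈ Y · 2.4364

Percentage change = ((1 + 0.16)^6 − 1) × 100% ≈ 143.6%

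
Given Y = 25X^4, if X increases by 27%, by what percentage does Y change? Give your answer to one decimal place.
160.1%

For Y = 25X^4:
If X → X(1 + 0.27)
Then Y → Y · (1 + 0.27)^4
     ≈ Y · 2.6014

Percentage change = ((1 + 0.27)^4 − 1) × 100% ≈ 160.1%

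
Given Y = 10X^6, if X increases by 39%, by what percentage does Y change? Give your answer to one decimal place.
621.3%

For Y = 10X^6:
If X → X(1 + 0.39)
Then Y → Y · (1 + 0.39)^6
     ≈ Y · 7.2125

Percentage change = ((1 + 0.39)^6 − 1) × 100% ≈ 621.3%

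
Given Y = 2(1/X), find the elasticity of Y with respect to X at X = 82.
Elasticity = -1

Elasticity = (dY/dX) · (X/Y)

dY/dX = -2/X²
At X = 82: dY/dX = -1/3362, Y = 1/41

Elasticity = (-1/3362) · (82 / (1/41)) = -1

Interpretation: for a small percentage change in X, the percentage change in Y is approximately -1.00 times as large.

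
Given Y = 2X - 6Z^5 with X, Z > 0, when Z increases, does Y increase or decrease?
Y decreases

Taking the partial derivative:
∂Y/∂Z = -30Z^4

∂Y/∂Z = -30Z^4 < 0 (assuming positive values)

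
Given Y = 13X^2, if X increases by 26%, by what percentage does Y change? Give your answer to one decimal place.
58.8%

For Y = 13X^2:
If X → X(1 + 0.26)
Then Y → Y · (1 + 0.26)^2
     = Y · 1.5876

Percentage change = ((1 + 0.26)^2 − 1) × 100% ≈ 58.8%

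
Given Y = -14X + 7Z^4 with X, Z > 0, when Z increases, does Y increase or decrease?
Y increases

Taking the partial derivative:
∂Y/∂Z = 28Z^3

∂Y/∂Z = 28Z^3 > 0 (assuming positive values)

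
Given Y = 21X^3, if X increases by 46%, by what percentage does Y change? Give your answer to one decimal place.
211.2%

For Y = 21X^3:
If X → X(1 + 0.46)
Then Y → Y · (1 + 0.46)^3
     ≈ Y · 3.1121

Percentage change = ((1 + 0.46)^3 − 1) × 100% ≈ 211.2%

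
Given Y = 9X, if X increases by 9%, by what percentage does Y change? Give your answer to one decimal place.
9.0%

For Y = 9X:
If X → X(1 + 0.09)
Then Y → Y · (1 + 0.09)^1
     = Y · 1.0900

Percentage change = ((1 + 0.09)^1 − 1) × 100% = 9.0%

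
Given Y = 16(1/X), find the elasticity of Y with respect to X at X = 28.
Elasticity = -1

Elasticity = (dY/dX) · (X/Y)

dY/dX = -16/X²
At X = 28: dY/dX = -1/49, Y = 4/7

Elasticity = (-1/49) · (28 / (4/7)) = -1

Interpretation: for a small percentage change in X, the percentage change in Y is approximately -1.00 times as large.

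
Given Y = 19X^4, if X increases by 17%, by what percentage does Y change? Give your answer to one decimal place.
87.4%

For Y = 19X^4:
If X → X(1 + 0.17)
Then Y → Y · (1 + 0.17)^4
     ≈ Y · 1.8739

Percentage change = ((1 + 0.17)^4 − 1) × 100% ≈ 87.4%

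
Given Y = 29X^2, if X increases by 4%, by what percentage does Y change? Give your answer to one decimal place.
8.2%

For Y = 29X^2:
If X → X(1 + 0.04)
Then Y → Y · (1 + 0.04)^2
     = Y · 1.0816

Percentage change = ((1 + 0.04)^2 − 1) × 100% ≈ 8.2%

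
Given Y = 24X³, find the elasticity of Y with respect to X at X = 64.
Elasticity = 3

Elasticity = (dY/dX) · (X/Y)

dY/dX = 72·X²
At X = 64: dY/dX = 294912, Y = 6291456

Elasticity = 294912 · (64 / 6291456) = 3

Interpretation: for a small percentage change in X, the percentage change in Y is approximately 3.00 times as large.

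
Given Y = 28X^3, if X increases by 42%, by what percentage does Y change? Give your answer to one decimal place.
186.3%

For Y = 28X^3:
If X → X(1 + 0.42)
Then Y → Y · (1 + 0.42)^3
     ≈ Y · 2.8633

Percentage change = ((1 + 0.42)^3 − 1) × 100% ≈ 186.3%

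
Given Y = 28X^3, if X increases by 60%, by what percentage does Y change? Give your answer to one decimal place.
309.6%

For Y = 28X^3:
If X → X(1 + 0.6)
Then Y → Y · (1 + 0.6)^3
     = Y · 4.0960

Percentage change = ((1 + 0.6)^3 − 1) × 100% = 309.6%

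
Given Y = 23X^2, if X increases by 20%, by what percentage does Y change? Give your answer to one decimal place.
44.0%

For Y = 23X^2:
If X → X(1 + 0.2)
Then Y → Y · (1 + 0.2)^2
     = Y · 1.4400

Percentage change = ((1 + 0.2)^2 − 1) × 100% = 44.0%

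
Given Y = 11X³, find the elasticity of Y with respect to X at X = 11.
Elasticity = 3

Elasticity = (dY/dX) · (X/Y)

dY/dX = 33·X²
At X = 11: dY/dX = 3993, Y = 14641

Elasticity = 3993 · (11 / 14641) = 3

Interpretation: for a small percentage change in X, the percentage change in Y is approximately 3.00 times as large.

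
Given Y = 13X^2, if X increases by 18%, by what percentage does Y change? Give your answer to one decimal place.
39.2%

For Y = 13X^2:
If X → X(1 + 0.18)
Then Y → Y · (1 + 0.18)^2
     = Y · 1.3924

Percentage change = ((1 + 0.18)^2 − 1) × 100% ≈ 39.2%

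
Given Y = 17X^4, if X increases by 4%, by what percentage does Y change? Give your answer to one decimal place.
17.0%

For Y = 17X^4:
If X → X(1 + 0.04)
Then Y → Y · (1 + 0.04)^4
     ≈ Y · 1.1699

Percentage change = ((1 + 0.04)^4 − 1) × 100% ≈ 17.0%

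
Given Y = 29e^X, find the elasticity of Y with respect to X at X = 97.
Elasticity = 97

Elasticity = (dY/dX) · (X/Y)

dY/dX = 29·e^X
At X = 97: dY/dX = 29·e^97, Y = 29·e^97

Elasticity = (29·e^97) · (97 / (29·e^97)) = 97

Interpretation: for a small percentage change in X, the percentage change in Y is approximately 97.00 times as large.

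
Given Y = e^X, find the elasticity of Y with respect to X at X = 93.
Elasticity = 93

Elasticity = (dY/dX) · (X/Y)

dY/dX = e^X
At X = 93: dY/dX = e^93, Y = e^93

Elasticity = (e^93) · (93 / (e^93)) = 93

Interpretation: for a small percentage change in X, the percentage change in Y is approximately 93.00 times as large.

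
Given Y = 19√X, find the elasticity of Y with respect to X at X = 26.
Elasticity = 1/2

Elasticity = (dY/dX) · (X/Y)

dY/dX = 19/(2·√X)
At X = 26: dY/dX = 19·√26/52, Y = 19·√26

Elasticity = (19·√26/52) · (26 / (19·√26)) = 1/2

Interpretation: for a small percentage change in X, the percentage change in Y is approximately 0.50 times as large.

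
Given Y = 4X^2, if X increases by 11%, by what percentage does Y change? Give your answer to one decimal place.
23.2%

For Y = 4X^2:
If X → X(1 + 0.11)
Then Y → Y · (1 + 0.11)^2
     = Y · 1.2321

Percentage change = ((1 + 0.11)^2 − 1) × 100% ≈ 23.2%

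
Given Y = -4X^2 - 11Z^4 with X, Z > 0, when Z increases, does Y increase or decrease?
Y decreases

Taking the partial derivative:
∂Y/∂Z = -44Z^3

∂Y/∂Z = -44Z^3 < 0 (assuming positive values)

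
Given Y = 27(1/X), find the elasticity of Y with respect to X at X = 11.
Elasticity = -1

Elasticity = (dY/dX) · (X/Y)

dY/dX = -27/X²
At X = 11: dY/dX = -27/121, Y = 27/11

Elasticity = (-27/121) · (11 / (27/11)) = -1

Interpretation: for a small percentage change in X, the percentage change in Y is approximately -1.00 times as large.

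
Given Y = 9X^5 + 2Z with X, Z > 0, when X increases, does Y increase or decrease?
Y increases

Taking the partial derivative:
∂Y/∂X = 45X^4

∂Y/∂X = 45X^4 > 0 (assuming positive values)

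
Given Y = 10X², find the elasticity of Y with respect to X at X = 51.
Elasticity = 2

Elasticity = (dY/dX) · (X/Y)

dY/dX = 20·X
At X = 51: dY/dX = 1020, Y = 26010

Elasticity = 1020 · (51 / 26010) = 2

Interpretation: for a small percentage change in X, the percentage change in Y is approximately 2.00 times as large.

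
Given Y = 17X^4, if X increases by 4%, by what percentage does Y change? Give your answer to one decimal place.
17.0%

For Y = 17X^4:
If X → X(1 + 0.04)
Then Y → Y · (1 + 0.04)^4
     ≈ Y · 1.1699

Percentage change = ((1 + 0.04)^4 − 1) × 100% ≈ 17.0%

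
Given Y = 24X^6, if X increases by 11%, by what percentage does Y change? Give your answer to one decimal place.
87.0%

For Y = 24X^6:
If X → X(1 + 0.11)
Then Y → Y · (1 + 0.11)^6
     ≈ Y · 1.8704

Percentage change = ((1 + 0.11)^6 − 1) × 100% ≈ 87.0%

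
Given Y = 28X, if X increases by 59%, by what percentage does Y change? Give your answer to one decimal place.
59.0%

For Y = 28X:
If X → X(1 + 0.59)
Then Y → Y · (1 + 0.59)^1
     = Y · 1.5900

Percentage change = ((1 + 0.59)^1 − 1) × 100% = 59.0%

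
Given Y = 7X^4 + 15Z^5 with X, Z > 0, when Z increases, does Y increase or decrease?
Y increases

Taking the partial derivative:
∂Y/∂Z = 75Z^4

∂Y/∂Z = 75Z^4 > 0 (assuming positive values)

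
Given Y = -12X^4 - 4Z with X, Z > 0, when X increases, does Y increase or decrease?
Y decreases

Taking the partial derivative:
∂Y/∂X = -48X^3

∂Y/∂X = -48X^3 < 0 (assuming positive values)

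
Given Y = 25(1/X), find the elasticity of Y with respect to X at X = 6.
Elasticity = -1

Elasticity = (dY/dX) · (X/Y)

dY/dX = -25/X²
At X = 6: dY/dX = -25/36, Y = 25/6

Elasticity = (-25/36) · (6 / (25/6)) = -1

Interpretation: for a small percentage change in X, the percentage change in Y is approximately -1.00 times as large.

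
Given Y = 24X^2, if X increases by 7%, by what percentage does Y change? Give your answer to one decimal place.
14.5%

For Y = 24X^2:
If X → X(1 + 0.07)
Then Y → Y · (1 + 0.07)^2
     = Y · 1.1449

Percentage change = ((1 + 0.07)^2 − 1) × 100% ≈ 14.5%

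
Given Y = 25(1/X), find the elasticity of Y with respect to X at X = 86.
Elasticity = -1

Elasticity = (dY/dX) · (X/Y)

dY/dX = -25/X²
At X = 86: dY/dX = -25/7396, Y = 25/86

Elasticity = (-25/7396) · (86 / (25/86)) = -1

Interpretation: for a small percentage change in X, the percentage change in Y is approximately -1.00 times as large.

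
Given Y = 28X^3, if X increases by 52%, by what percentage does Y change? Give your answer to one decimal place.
251.2%

For Y = 28X^3:
If X → X(1 + 0.52)
Then Y → Y · (1 + 0.52)^3
     ≈ Y · 3.5118

Percentage change = ((1 + 0.52)^3 − 1) × 100% ≈ 251.2%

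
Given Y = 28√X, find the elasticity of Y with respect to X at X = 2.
Elasticity = 1/2

Elasticity = (dY/dX) · (X/Y)

dY/dX = 14/√X
At X = 2: dY/dX = 7·√2, Y = 28·√2

Elasticity = (7·√2) · (2 / (28·√2)) = 1/2

Interpretation: for a small percentage change in X, the percentage change in Y is approximately 0.50 times as large.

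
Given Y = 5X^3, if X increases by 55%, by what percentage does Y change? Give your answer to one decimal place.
272.4%

For Y = 5X^3:
If X → X(1 + 0.55)
Then Y → Y · (1 + 0.55)^3
     ≈ Y · 3.7239

Percentage change = ((1 + 0.55)^3 − 1) × 100% ≈ 272.4%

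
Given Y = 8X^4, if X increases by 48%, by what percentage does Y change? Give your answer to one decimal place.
379.8%

For Y = 8X^4:
If X → X(1 + 0.48)
Then Y → Y · (1 + 0.48)^4
     ≈ Y · 4.7979

Percentage change = ((1 + 0.48)^4 − 1) × 100% ≈ 379.8%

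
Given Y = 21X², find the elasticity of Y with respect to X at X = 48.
Elasticity = 2

Elasticity = (dY/dX) · (X/Y)

dY/dX = 42·X
At X = 48: dY/dX = 2016, Y = 48384

Elasticity = 2016 · (48 / 48384) = 2

Interpretation: for a small percentage change in X, the percentage change in Y is approximately 2.00 times as large.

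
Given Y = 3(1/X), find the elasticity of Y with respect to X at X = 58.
Elasticity = -1

Elasticity = (dY/dX) · (X/Y)

dY/dX = -3/X²
At X = 58: dY/dX = -3/3364, Y = 3/58

Elasticity = (-3/3364) · (58 / (3/58)) = -1

Interpretation: for a small percentage change in X, the percentage change in Y is approximately -1.00 times as large.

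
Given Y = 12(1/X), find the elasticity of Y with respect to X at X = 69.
Elasticity = -1

Elasticity = (dY/dX) · (X/Y)

dY/dX = -12/X²
At X = 69: dY/dX = -4/1587, Y = 4/23

Elasticity = (-4/1587) · (69 / (4/23)) = -1

Interpretation: for a small percentage change in X, the percentage change in Y is approximately -1.00 times as large.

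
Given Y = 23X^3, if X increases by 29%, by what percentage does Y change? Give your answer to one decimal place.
114.7%

For Y = 23X^3:
If X → X(1 + 0.29)
Then Y → Y · (1 + 0.29)^3
     ≈ Y · 2.1467

Percentage change = ((1 + 0.29)^3 − 1) × 100% ≈ 114.7%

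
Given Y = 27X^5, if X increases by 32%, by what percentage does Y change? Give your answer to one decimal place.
300.7%

For Y = 27X^5:
If X → X(1 + 0.32)
Then Y → Y · (1 + 0.32)^5
     ≈ Y · 4.0075

Percentage change = ((1 + 0.32)^5 − 1) × 100% ≈ 300.7%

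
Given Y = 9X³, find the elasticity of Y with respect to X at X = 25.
Elasticity = 3

Elasticity = (dY/dX) · (X/Y)

dY/dX = 27·X²
At X = 25: dY/dX = 16875, Y = 140625

Elasticity = 16875 · (25 / 140625) = 3

Interpretation: for a small percentage change in X, the percentage change in Y is approximately 3.00 times as large.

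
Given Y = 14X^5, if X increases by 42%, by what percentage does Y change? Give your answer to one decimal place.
477.4%

For Y = 14X^5:
If X → X(1 + 0.42)
Then Y → Y · (1 + 0.42)^5
     ≈ Y · 5.7735

Percentage change = ((1 + 0.42)^5 − 1) × 100% ≈ 477.4%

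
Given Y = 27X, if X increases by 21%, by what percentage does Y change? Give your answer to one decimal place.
21.0%

For Y = 27X:
If X → X(1 + 0.21)
Then Y → Y · (1 + 0.21)^1
     = Y · 1.2100

Percentage change = ((1 + 0.21)^1 − 1) × 100% = 21.0%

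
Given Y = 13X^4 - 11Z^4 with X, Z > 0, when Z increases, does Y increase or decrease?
Y decreases

Taking the partial derivative:
∂Y/∂Z = -44Z^3

∂Y/∂Z = -44Z^3 < 0 (assuming positive values)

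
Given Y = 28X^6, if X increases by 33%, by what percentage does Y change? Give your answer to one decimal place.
453.5%

For Y = 28X^6:
If X → X(1 + 0.33)
Then Y → Y · (1 + 0.33)^6
     ≈ Y · 5.5349

Percentage change = ((1 + 0.33)^6 − 1) × 100% ≈ 453.5%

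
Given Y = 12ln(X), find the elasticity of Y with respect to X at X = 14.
Elasticity = 1/ln(14) ≈ 0.3789

Elasticity = (dY/dX) · (X/Y)

dY/dX = 12/X
At X = 14: dY/dX = 6/7, Y = 12·ln(14)

Elasticity = (6/7) · (14 / (12·ln(14))) = 1/ln(14) ≈ 0.3789

Interpretation: for a small percentage change in X, the percentage change in Y is approximately 0.38 times as large.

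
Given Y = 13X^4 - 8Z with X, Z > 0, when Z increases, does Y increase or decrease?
Y decreases

Taking the partial derivative:
∂Y/∂Z = -8

∂Y/∂Z = -8 < 0 (assuming positive values)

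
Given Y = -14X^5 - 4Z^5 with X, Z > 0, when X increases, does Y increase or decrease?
Y decreases

Taking the partial derivative:
∂Y/∂X = -70X^4

∂Y/∂X = -70X^4 < 0 (assuming positive values)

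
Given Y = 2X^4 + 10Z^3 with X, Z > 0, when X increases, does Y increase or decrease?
Y increases

Taking the partial derivative:
∂Y/∂X = 8X^3

∂Y/∂X = 8X^3 > 0 (assuming positive values)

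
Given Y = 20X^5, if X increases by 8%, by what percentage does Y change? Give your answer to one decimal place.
46.9%

For Y = 20X^5:
If X → X(1 + 0.08)
Then Y → Y · (1 + 0.08)^5
     ≈ Y · 1.4693

Percentage change = ((1 + 0.08)^5 − 1) × 100% ≈ 46.9%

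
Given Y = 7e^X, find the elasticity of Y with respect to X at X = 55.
Elasticity = 55

Elasticity = (dY/dX) · (X/Y)

dY/dX = 7·e^X
At X = 55: dY/dX = 7·e^55, Y = 7·e^55

Elasticity = (7·e^55) · (55 / (7·e^55)) = 55

Interpretation: for a small percentage change in X, the percentage change in Y is approximately 55.00 times as large.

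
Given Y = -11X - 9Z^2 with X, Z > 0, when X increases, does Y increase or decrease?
Y decreases

Taking the partial derivative:
∂Y/∂X = -11

∂Y/∂X = -11 < 0 (assuming positive values)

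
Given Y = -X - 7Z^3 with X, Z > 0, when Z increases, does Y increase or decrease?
Y decreases

Taking the partial derivative:
∂Y/∂Z = -21Z^2

∂Y/∂Z = -21Z^2 < 0 (assuming positive values)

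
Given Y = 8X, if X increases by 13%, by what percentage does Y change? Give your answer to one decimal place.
13.0%

For Y = 8X:
If X → X(1 + 0.13)
Then Y → Y · (1 + 0.13)^1
     = Y · 1.1300

Percentage change = ((1 + 0.13)^1 − 1) × 100% = 13.0%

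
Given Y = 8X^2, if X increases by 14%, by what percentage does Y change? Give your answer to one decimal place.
30.0%

For Y = 8X^2:
If X → X(1 + 0.14)
Then Y → Y · (1 + 0.14)^2
     = Y · 1.2996

Percentage change = ((1 + 0.14)^2 − 1) × 100% ≈ 30.0%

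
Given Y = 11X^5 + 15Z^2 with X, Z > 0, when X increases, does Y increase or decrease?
Y increases

Taking the partial derivative:
∂Y/∂X = 55X^4

∂Y/∂X = 55X^4 > 0 (assuming positive values)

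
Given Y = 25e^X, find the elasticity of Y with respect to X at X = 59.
Elasticity = 59

Elasticity = (dY/dX) · (X/Y)

dY/dX = 25·e^X
At X = 59: dY/dX = 25·e^59, Y = 25·e^59

Elasticity = (25·e^59) · (59 / (25·e^59)) = 59

Interpretation: for a small percentage change in X, the percentage change in Y is approximately 59.00 times as large.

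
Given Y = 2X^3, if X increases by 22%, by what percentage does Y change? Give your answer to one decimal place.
81.6%

For Y = 2X^3:
If X → X(1 + 0.22)
Then Y → Y · (1 + 0.22)^3
     ≈ Y · 1.8158

Percentage change = ((1 + 0.22)^3 − 1) × 100% ≈ 81.6%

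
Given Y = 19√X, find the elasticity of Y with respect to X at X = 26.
Elasticity = 1/2

Elasticity = (dY/dX) · (X/Y)

dY/dX = 19/(2·√X)
At X = 26: dY/dX = 19·√26/52, Y = 19·√26

Elasticity = (19·√26/52) · (26 / (19·√26)) = 1/2

Interpretation: for a small percentage change in X, the percentage change in Y is approximately 0.50 times as large.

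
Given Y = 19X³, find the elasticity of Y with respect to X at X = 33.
Elasticity = 3

Elasticity = (dY/dX) · (X/Y)

dY/dX = 57·X²
At X = 33: dY/dX = 62073, Y = 682803

Elasticity = 62073 · (33 / 682803) = 3

Interpretation: for a small percentage change in X, the percentage change in Y is approximately 3.00 times as large.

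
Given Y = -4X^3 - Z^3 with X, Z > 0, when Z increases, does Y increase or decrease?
Y decreases

Taking the partial derivative:
∂Y/∂Z = -3Z^2

∂Y/∂Z = -3Z^2 < 0 (assuming positive values)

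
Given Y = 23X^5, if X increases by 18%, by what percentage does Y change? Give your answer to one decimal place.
128.8%

For Y = 23X^5:
If X → X(1 + 0.18)
Then Y → Y · (1 + 0.18)^5
     ≈ Y · 2.2878

Percentage change = ((1 + 0.18)^5 − 1) × 100% ≈ 128.8%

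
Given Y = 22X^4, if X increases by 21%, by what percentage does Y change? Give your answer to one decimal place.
114.4%

For Y = 22X^4:
If X → X(1 + 0.21)
Then Y → Y · (1 + 0.21)^4
     ≈ Y · 2.1436

Percentage change = ((1 + 0.21)^4 − 1) × 100% ≈ 114.4%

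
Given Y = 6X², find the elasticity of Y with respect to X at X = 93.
Elasticity = 2

Elasticity = (dY/dX) · (X/Y)

dY/dX = 12·X
At X = 93: dY/dX = 1116, Y = 51894

Elasticity = 1116 · (93 / 51894) = 2

Interpretation: for a small percentage change in X, the percentage change in Y is approximately 2.00 times as large.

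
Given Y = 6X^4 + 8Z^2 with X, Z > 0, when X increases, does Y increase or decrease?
Y increases

Taking the partial derivative:
∂Y/∂X = 24X^3

∂Y/∂X = 24X^3 > 0 (assuming positive values)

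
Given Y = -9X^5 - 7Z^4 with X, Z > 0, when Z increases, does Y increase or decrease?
Y decreases

Taking the partial derivative:
∂Y/∂Z = -28Z^3

∂Y/∂Z = -28Z^3 < 0 (assuming positive values)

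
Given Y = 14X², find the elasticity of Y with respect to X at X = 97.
Elasticity = 2

Elasticity = (dY/dX) · (X/Y)

dY/dX = 28·X
At X = 97: dY/dX = 2716, Y = 131726

Elasticity = 2716 · (97 / 131726) = 2

Interpretation: for a small percentage change in X, the percentage change in Y is approximately 2.00 times as large.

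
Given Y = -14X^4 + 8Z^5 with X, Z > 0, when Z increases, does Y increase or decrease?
Y increases

Taking the partial derivative:
∂Y/∂Z = 40Z^4

∂Y/∂Z = 40Z^4 > 0 (assuming positive values)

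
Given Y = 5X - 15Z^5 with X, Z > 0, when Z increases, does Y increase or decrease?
Y decreases

Taking the partial derivative:
∂Y/∂Z = -75Z^4

∂Y/∂Z = -75Z^4 < 0 (assuming positive values)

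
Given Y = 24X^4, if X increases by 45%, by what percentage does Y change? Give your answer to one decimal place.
342.1%

For Y = 24X^4:
If X → X(1 + 0.45)
Then Y → Y · (1 + 0.45)^4
     ≈ Y · 4.4205

Percentage change = ((1 + 0.45)^4 − 1) × 100% ≈ 342.1%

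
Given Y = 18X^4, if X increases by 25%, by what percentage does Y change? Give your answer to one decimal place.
144.1%

For Y = 18X^4:
If X → X(1 + 0.25)
Then Y → Y · (1 + 0.25)^4
     ≈ Y · 2.4414

Percentage change = ((1 + 0.25)^4 − 1) × 100% ≈ 144.1%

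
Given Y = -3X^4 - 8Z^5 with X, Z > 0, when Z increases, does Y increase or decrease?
Y decreases

Taking the partial derivative:
∂Y/∂Z = -40Z^4

∂Y/∂Z = -40Z^4 < 0 (assuming positive values)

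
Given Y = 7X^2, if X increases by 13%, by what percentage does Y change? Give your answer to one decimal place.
27.7%

For Y = 7X^2:
If X → X(1 + 0.13)
Then Y → Y · (1 + 0.13)^2
     = Y · 1.2769

Percentage change = ((1 + 0.13)^2 − 1) × 100% ≈ 27.7%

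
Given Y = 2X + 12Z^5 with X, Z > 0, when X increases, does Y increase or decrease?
Y increases

Taking the partial derivative:
∂Y/∂X = 2

∂Y/∂X = 2 > 0 (assuming positive values)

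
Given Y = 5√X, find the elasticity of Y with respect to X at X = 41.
Elasticity = 1/2

Elasticity = (dY/dX) · (X/Y)

dY/dX = 5/(2·√X)
At X = 41: dY/dX = 5·√41/82, Y = 5·√41

Elasticity = (5·√41/82) · (41 / (5·√41)) = 1/2

Interpretation: for a small percentage change in X, the percentage change in Y is approximately 0.50 times as large.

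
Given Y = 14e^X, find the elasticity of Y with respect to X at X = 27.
Elasticity = 27

Elasticity = (dY/dX) · (X/Y)

dY/dX = 14·e^X
At X = 27: dY/dX = 14·e^27, Y = 14·e^27

Elasticity = (14·e^27) · (27 / (14·e^27)) = 27

Interpretation: for a small percentage change in X, the percentage change in Y is approximately 27.00 times as large.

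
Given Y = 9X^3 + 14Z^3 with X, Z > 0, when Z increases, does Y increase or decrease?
Y increases

Taking the partial derivative:
∂Y/∂Z = 42Z^2

∂Y/∂Z = 42Z^2 > 0 (assuming positive values)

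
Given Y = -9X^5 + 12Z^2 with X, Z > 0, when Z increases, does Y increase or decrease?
Y increases

Taking the partial derivative:
∂Y/∂Z = 24Z

∂Y/∂Z = 24Z > 0 (assuming positive values)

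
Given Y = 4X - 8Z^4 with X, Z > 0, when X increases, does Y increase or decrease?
Y increases

Taking the partial derivative:
∂Y/∂X = 4

∂Y/∂X = 4 > 0 (assuming positive values)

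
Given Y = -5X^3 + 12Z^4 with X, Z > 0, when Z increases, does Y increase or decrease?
Y increases

Taking the partial derivative:
∂Y/∂Z = 48Z^3

∂Y/∂Z = 48Z^3 > 0 (assuming positive values)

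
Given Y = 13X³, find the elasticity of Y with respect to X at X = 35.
Elasticity = 3

Elasticity = (dY/dX) · (X/Y)

dY/dX = 39·X²
At X = 35: dY/dX = 47775, Y = 557375

Elasticity = 47775 · (35 / 557375) = 3

Interpretation: for a small percentage change in X, the percentage change in Y is approximately 3.00 times as large.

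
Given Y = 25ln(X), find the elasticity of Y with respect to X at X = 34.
Elasticity = 1/ln(34) ≈ 0.2836

Elasticity = (dY/dX) · (X/Y)

dY/dX = 25/X
At X = 34: dY/dX = 25/34, Y = 25·ln(34)

Elasticity = (25/34) · (34 / (25·ln(34))) = 1/ln(34) ≈ 0.2836

Interpretation: for a small percentage change in X, the percentage change in Y is approximately 0.28 times as large.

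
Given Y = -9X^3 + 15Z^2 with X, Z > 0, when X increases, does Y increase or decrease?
Y decreases

Taking the partial derivative:
∂Y/∂X = -27X^2

∂Y/∂X = -27X^2 < 0 (assuming positive values)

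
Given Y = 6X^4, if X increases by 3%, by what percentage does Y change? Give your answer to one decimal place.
12.6%

For Y = 6X^4:
If X → X(1 + 0.03)
Then Y → Y · (1 + 0.03)^4
     ≈ Y · 1.1255

Percentage change = ((1 + 0.03)^4 − 1) × 100% ≈ 12.6%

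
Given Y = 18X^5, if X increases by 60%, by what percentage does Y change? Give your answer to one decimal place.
948.6%

For Y = 18X^5:
If X → X(1 + 0.6)
Then Y → Y · (1 + 0.6)^5
     ≈ Y · 10.4858

Percentage change = ((1 + 0.6)^5 − 1) × 100% ≈ 948.6%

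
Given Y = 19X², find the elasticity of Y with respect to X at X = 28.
Elasticity = 2

Elasticity = (dY/dX) · (X/Y)

dY/dX = 38·X
At X = 28: dY/dX = 1064, Y = 14896

Elasticity = 1064 · (28 / 14896) = 2

Interpretation: for a small percentage change in X, the percentage change in Y is approximately 2.00 times as large.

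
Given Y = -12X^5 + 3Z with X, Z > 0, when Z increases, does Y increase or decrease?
Y increases

Taking the partial derivative:
∂Y/∂Z = 3

∂Y/∂Z = 3 > 0 (assuming positive values)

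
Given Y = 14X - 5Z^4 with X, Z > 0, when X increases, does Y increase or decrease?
Y increases

Taking the partial derivative:
∂Y/∂X = 14

∂Y/∂X = 14 > 0 (assuming positive values)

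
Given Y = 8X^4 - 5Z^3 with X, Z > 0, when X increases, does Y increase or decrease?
Y increases

Taking the partial derivative:
∂Y/∂X = 32X^3

∂Y/∂X = 32X^3 > 0 (assuming positive values)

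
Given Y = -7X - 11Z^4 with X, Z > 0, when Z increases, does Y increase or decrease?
Y decreases

Taking the partial derivative:
∂Y/∂Z = -44Z^3

∂Y/∂Z = -44Z^3 < 0 (assuming positive values)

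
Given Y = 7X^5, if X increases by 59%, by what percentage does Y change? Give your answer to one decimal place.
916.2%

For Y = 7X^5:
If X → X(1 + 0.59)
Then Y → Y · (1 + 0.59)^5
     ≈ Y · 10.1622

Percentage change = ((1 + 0.59)^5 − 1) × 100% ≈ 916.2%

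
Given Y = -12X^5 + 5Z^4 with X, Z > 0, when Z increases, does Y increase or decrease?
Y increases

Taking the partial derivative:
∂Y/∂Z = 20Z^3

∂Y/∂Z = 20Z^3 > 0 (assuming positive values)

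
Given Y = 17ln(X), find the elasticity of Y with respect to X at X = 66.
Elasticity = 1/ln(66) ≈ 0.2387

Elasticity = (dY/dX) · (X/Y)

dY/dX = 17/X
At X = 66: dY/dX = 17/66, Y = 17·ln(66)

Elasticity = (17/66) · (66 / (17·ln(66))) = 1/ln(66) ≈ 0.2387

Interpretation: for a small percentage change in X, the percentage change in Y is approximately 0.24 times as large.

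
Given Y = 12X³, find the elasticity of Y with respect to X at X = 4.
Elasticity = 3

Elasticity = (dY/dX) · (X/Y)

dY/dX = 36·X²
At X = 4: dY/dX = 576, Y = 768

Elasticity = 576 · (4 / 768) = 3

Interpretation: for a small percentage change in X, the percentage change in Y is approximately 3.00 times as large.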